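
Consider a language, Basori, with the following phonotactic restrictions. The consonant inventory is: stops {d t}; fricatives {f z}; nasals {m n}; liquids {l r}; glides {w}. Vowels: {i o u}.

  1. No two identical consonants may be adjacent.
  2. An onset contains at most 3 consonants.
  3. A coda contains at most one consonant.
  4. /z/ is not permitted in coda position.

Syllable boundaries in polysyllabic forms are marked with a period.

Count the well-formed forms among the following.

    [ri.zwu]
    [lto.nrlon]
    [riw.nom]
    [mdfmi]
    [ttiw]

3

[ri.zwu] — σ1 onset /r/, coda /∅/ ok; σ2 onset /zw/ (2C), coda /∅/ ok → well-formed
[lto.nrlon] — σ1 onset /lt/ (2C), coda /∅/ ok; σ2 onset /nrl/ (3C), coda /n/ ok → well-formed
[riw.nom] — σ1 onset /r/, coda /w/ ok; σ2 onset /n/, coda /m/ ok → well-formed
[mdfmi] — violates constraint 2: syllable 1 onset /mdfm/ has 4 consonants (> 3) → ill-formed
[ttiw] — violates constraint 1: adjacent identical consonants /tt/ → ill-formed
Well-formed: [ri.zwu], [lto.nrlon], [riw.nom] → 3.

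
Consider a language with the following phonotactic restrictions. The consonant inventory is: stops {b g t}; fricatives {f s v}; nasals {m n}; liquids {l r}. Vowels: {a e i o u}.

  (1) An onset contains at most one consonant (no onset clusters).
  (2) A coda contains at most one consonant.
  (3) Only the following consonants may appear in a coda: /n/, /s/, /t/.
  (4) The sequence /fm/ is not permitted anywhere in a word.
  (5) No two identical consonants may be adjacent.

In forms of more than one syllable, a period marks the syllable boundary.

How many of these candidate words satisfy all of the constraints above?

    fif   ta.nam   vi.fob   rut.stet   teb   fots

0

fif — violates constraint 3: syllable 1 coda contains /f/, which is not a licensed coda consonant → not permitted
ta.nam — violates constraint 3: syllable 2 coda contains /m/, which is not a licensed coda consonant → not permitted
vi.fob — violates constraint 3: syllable 2 coda contains /b/, which is not a licensed coda consonant → not permitted
rut.stet — violates constraint 1: syllable 2 onset /st/ has 2 consonants (> 1) → not permitted
teb — violates constraint 3: syllable 1 coda contains /b/, which is not a licensed coda consonant → not permitted
fots — violates constraint 2: syllable 1 coda /ts/ has 2 consonants (> 1) → not permitted
No form is permitted → 0.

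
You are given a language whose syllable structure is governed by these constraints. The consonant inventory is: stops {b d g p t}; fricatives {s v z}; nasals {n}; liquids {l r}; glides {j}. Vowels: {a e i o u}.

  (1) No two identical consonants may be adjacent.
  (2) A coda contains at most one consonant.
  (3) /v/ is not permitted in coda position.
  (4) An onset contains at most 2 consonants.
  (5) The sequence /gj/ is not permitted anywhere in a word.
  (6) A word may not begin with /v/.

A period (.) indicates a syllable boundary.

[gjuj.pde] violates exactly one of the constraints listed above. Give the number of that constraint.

5

[gjuj.pde]: contains banned sequence /gj/.
This is a violation of constraint 5: "The sequence /gj/ is not permitted anywhere in a word."
The remaining constraints (1, 2, 3, 4, 6) are satisfied.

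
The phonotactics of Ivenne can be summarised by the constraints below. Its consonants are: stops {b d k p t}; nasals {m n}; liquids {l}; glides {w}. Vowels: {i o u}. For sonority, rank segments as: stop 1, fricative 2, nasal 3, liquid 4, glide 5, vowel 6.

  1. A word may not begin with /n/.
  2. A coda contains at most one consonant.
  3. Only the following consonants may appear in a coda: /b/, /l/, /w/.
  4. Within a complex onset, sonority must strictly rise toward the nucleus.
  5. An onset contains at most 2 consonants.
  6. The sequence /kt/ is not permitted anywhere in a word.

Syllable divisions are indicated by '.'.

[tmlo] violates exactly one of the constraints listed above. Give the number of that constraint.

5

[tmlo]: syllable 1 onset /tml/ has 3 consonants (> 2).
This is a violation of constraint 5: "An onset contains at most 2 consonants."
The remaining constraints (1, 2, 3, 4, 6) are satisfied.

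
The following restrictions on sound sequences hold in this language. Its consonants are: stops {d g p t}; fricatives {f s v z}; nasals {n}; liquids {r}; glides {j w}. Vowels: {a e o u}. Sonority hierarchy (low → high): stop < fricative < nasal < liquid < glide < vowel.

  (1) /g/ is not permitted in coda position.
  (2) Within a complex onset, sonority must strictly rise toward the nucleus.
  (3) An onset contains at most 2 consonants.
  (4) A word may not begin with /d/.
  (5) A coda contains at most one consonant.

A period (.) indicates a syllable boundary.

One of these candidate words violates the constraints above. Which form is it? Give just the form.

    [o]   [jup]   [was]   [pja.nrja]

[pja.nrja]

[o] — σ1 onset /∅/, coda /∅/ ok → phonotactically legal
[jup] — σ1 onset /j/, coda /p/ ok → phonotactically legal
[was] — σ1 onset /w/, coda /s/ ok → phonotactically legal
[pja.nrja] — violates constraint 3: syllable 2 onset /nrj/ has 3 consonants (> 2) → phonotactically illegal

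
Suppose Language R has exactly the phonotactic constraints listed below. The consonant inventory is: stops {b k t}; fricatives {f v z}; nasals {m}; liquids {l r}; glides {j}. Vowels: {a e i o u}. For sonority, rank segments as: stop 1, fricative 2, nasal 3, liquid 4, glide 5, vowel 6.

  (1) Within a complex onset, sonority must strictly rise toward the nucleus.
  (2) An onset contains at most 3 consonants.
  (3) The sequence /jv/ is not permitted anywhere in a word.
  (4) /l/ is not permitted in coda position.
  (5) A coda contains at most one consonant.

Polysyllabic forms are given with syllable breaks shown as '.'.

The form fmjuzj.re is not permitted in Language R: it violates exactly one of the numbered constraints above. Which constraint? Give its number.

5

fmjuzj.re: syllable 1 coda /zj/ has 2 consonants (> 1).
This is a violation of constraint 5: "A coda contains at most one consonant."
The remaining constraints (1, 2, 3, 4) are satisfied.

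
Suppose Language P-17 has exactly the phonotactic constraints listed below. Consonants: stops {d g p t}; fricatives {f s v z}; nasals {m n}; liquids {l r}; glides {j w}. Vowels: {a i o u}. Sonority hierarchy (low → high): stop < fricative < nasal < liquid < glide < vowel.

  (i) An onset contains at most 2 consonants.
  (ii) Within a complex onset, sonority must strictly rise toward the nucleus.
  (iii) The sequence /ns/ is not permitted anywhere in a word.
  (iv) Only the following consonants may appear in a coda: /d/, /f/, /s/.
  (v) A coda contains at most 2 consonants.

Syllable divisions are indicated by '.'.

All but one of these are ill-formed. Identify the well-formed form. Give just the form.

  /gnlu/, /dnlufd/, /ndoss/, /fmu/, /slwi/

/gnlu/ — violates constraint (i): syllable 1 onset /gnl/ has 3 consonants (> 2) → ill-formed
/dnlufd/ — violates constraint (i): syllable 1 onset /dnl/ has 3 consonants (> 2) → ill-formed
/ndoss/ — violates constraint (ii): syllable 1 onset /nd/: /n/ (nasal, 3) → /d/ (stop, 1) does not rise → ill-formed
/fmu/ — σ1 onset /fm/ (2→3 rises), coda /∅/ ok → well-formed
/slwi/ — violates constraint (i): syllable 1 onset /slw/ has 3 consonants (> 2) → ill-formed

/fmu/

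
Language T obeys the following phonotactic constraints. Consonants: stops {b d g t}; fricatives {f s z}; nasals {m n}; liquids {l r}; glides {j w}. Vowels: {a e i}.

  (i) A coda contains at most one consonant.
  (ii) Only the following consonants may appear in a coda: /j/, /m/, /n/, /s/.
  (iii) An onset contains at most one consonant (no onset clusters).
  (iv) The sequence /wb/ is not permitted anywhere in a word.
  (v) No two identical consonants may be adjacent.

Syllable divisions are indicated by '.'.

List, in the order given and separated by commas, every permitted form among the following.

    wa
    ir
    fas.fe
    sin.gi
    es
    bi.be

wa, fas.fe, sin.gi, es, bi.be

wa — σ1 onset /w/, coda /∅/ ok → permitted
ir — violates constraint (ii): syllable 1 coda contains /r/, which is not a licensed coda consonant → not permitted
fas.fe — σ1 onset /f/, coda /s/ ok; σ2 onset /f/, coda /∅/ ok → permitted
sin.gi — σ1 onset /s/, coda /n/ ok; σ2 onset /g/, coda /∅/ ok → permitted
es — σ1 onset /∅/, coda /s/ ok → permitted
bi.be — σ1 onset /b/, coda /∅/ ok; σ2 onset /b/, coda /∅/ ok → permitted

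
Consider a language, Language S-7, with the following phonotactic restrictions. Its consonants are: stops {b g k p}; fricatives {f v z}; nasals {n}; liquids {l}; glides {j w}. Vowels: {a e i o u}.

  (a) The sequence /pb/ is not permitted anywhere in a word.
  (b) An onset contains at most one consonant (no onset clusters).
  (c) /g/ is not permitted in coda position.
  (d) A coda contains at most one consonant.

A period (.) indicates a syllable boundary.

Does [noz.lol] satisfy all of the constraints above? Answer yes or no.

yes

[noz.lol] — σ1 onset /n/, coda /z/ ok; σ2 onset /l/, coda /l/ ok → permitted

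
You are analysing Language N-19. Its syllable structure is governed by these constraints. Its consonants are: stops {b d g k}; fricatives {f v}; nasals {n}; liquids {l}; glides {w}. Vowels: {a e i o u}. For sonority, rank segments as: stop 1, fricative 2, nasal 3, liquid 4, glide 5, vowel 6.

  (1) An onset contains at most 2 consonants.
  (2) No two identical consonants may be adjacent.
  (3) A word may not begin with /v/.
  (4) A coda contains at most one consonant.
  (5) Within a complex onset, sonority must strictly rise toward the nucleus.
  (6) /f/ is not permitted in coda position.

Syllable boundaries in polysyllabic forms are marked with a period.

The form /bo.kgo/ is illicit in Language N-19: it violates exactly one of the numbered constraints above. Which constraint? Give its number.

/bo.kgo/: syllable 2 onset /kg/: /k/ (stop, 1) → /g/ (stop, 1) does not rise.
This is a violation of constraint 5: "Within a complex onset, sonority must strictly rise toward the nucleus."
The remaining constraints (1, 2, 3, 4, 6) are satisfied.

5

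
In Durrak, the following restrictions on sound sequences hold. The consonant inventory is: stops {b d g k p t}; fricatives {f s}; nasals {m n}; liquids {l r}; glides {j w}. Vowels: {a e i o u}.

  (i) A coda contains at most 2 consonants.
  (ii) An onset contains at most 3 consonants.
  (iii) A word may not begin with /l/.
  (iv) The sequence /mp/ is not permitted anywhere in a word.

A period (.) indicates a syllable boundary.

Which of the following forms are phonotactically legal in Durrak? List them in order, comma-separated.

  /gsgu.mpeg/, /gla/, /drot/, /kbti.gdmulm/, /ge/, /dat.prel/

/gsgu.mpeg/ — violates constraint (iv): contains banned sequence /mp/ → phonotactically illegal
/gla/ — σ1 onset /gl/ (2C), coda /∅/ ok → phonotactically legal
/drot/ — σ1 onset /dr/ (2C), coda /t/ ok → phonotactically legal
/kbti.gdmulm/ — σ1 onset /kbt/ (3C), coda /∅/ ok; σ2 onset /gdm/ (3C), coda /lm/ (2C) ok → phonotactically legal
/ge/ — σ1 onset /g/, coda /∅/ ok → phonotactically legal
/dat.prel/ — σ1 onset /d/, coda /t/ ok; σ2 onset /pr/ (2C), coda /l/ ok → phonotactically legal

/gla/, /drot/, /kbti.gdmulm/, /ge/, /dat.prel/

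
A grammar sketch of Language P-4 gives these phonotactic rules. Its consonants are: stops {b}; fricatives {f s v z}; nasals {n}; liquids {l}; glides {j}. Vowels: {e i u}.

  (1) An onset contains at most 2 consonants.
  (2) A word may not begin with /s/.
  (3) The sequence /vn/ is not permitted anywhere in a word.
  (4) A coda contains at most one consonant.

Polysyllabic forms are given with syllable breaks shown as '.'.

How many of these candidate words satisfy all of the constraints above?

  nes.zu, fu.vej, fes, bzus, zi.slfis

4

nes.zu — σ1 onset /n/, coda /s/ ok; σ2 onset /z/, coda /∅/ ok → permitted
fu.vej — σ1 onset /f/, coda /∅/ ok; σ2 onset /v/, coda /j/ ok → permitted
fes — σ1 onset /f/, coda /s/ ok → permitted
bzus — σ1 onset /bz/ (2C), coda /s/ ok → permitted
zi.slfis — violates constraint 1: syllable 2 onset /slf/ has 3 consonants (> 2) → not permitted
Permitted: nes.zu, fu.vej, fes, bzus → 4.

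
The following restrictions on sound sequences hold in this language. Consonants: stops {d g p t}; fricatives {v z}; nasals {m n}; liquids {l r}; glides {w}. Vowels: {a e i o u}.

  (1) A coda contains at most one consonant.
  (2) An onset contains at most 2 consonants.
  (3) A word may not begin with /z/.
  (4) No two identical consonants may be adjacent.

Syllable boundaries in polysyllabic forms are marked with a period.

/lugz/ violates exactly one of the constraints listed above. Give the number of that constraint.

/lugz/: syllable 1 coda /gz/ has 2 consonants (> 1).
This is a violation of constraint 1: "A coda contains at most one consonant."
The remaining constraints (2, 3, 4) are satisfied.

1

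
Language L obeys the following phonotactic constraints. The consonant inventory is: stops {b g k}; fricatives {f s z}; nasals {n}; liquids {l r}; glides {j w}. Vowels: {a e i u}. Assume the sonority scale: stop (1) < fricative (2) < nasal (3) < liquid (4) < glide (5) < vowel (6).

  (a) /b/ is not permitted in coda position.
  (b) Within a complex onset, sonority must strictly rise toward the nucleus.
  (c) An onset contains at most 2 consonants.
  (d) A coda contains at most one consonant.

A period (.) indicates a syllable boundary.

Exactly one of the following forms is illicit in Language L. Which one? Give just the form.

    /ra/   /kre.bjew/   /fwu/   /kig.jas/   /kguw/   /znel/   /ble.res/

/kguw/

/ra/ — σ1 onset /r/, coda /∅/ ok → licit
/kre.bjew/ — σ1 onset /kr/ (1→4 rises), coda /∅/ ok; σ2 onset /bj/ (1→5 rises), coda /w/ ok → licit
/fwu/ — σ1 onset /fw/ (2→5 rises), coda /∅/ ok → licit
/kig.jas/ — σ1 onset /k/, coda /g/ ok; σ2 onset /j/, coda /s/ ok → licit
/kguw/ — violates constraint (b): syllable 1 onset /kg/: /k/ (stop, 1) → /g/ (stop, 1) does not rise → illicit
/znel/ — σ1 onset /zn/ (2→3 rises), coda /l/ ok → licit
/ble.res/ — σ1 onset /bl/ (1→4 rises), coda /∅/ ok; σ2 onset /r/, coda /s/ ok → licit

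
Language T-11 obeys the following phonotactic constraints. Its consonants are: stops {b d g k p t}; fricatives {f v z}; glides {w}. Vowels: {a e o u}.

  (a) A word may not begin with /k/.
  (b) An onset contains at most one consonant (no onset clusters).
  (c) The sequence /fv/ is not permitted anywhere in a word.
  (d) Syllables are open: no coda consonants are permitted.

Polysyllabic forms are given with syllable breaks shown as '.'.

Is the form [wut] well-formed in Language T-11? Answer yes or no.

no

[wut] — violates constraint (d): syllable 1 coda /t/ has 1 consonant (> 0) → ill-formed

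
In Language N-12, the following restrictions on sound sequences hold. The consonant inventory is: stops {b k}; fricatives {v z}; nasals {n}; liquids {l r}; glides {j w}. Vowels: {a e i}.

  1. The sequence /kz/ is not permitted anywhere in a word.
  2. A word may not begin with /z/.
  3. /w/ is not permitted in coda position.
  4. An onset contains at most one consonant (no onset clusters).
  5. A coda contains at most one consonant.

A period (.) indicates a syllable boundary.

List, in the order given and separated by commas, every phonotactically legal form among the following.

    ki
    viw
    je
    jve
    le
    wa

ki, je, le, wa

ki — σ1 onset /k/, coda /∅/ ok → phonotactically legal
viw — violates constraint 3: syllable 1 coda contains /w/ → phonotactically illegal
je — σ1 onset /j/, coda /∅/ ok → phonotactically legal
jve — violates constraint 4: syllable 1 onset /jv/ has 2 consonants (> 1) → phonotactically illegal
le — σ1 onset /l/, coda /∅/ ok → phonotactically legal
wa — σ1 onset /w/, coda /∅/ ok → phonotactically legal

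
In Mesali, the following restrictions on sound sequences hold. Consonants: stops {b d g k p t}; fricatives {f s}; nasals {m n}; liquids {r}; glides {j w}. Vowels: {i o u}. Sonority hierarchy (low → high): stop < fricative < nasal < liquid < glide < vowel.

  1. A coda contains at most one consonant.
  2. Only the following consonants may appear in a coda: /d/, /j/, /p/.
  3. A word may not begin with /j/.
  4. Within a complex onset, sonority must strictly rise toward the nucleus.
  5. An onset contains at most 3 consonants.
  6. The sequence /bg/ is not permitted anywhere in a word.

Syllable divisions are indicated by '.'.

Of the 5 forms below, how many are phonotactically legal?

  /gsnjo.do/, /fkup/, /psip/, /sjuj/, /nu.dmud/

3

/gsnjo.do/ — violates constraint 5: syllable 1 onset /gsnj/ has 4 consonants (> 3) → phonotactically illegal
/fkup/ — violates constraint 4: syllable 1 onset /fk/: /f/ (fricative, 2) → /k/ (stop, 1) does not rise → phonotactically illegal
/psip/ — σ1 onset /ps/ (1→2 rises), coda /p/ ok → phonotactically legal
/sjuj/ — σ1 onset /sj/ (2→5 rises), coda /j/ ok → phonotactically legal
/nu.dmud/ — σ1 onset /n/, coda /∅/ ok; σ2 onset /dm/ (1→3 rises), coda /d/ ok → phonotactically legal
Phonotactically legal: /psip/, /sjuj/, /nu.dmud/ → 3.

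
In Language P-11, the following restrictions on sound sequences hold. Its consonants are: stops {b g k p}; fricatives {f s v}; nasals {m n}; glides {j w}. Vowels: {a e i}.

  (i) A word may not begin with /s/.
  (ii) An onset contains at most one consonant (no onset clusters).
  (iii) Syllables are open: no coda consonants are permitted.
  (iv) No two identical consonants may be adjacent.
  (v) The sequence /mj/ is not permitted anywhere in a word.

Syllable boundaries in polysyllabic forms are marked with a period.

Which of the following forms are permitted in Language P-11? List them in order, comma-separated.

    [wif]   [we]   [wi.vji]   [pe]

[we], [pe]

[wif] — violates constraint (iii): syllable 1 coda /f/ has 1 consonant (> 0) → not permitted
[we] — σ1 onset /w/, coda /∅/ ok → permitted
[wi.vji] — violates constraint (ii): syllable 2 onset /vj/ has 2 consonants (> 1) → not permitted
[pe] — σ1 onset /p/, coda /∅/ ok → permitted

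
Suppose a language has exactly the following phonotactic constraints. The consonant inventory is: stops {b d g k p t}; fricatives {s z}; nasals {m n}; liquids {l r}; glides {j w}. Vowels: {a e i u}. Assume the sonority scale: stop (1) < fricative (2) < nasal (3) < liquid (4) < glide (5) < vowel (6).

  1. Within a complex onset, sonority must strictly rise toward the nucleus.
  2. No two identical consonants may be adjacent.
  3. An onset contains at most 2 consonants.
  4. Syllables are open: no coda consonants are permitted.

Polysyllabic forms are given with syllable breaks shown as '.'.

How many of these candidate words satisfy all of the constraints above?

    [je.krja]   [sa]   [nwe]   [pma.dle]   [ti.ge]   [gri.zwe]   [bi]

[je.krja] — violates constraint 3: syllable 2 onset /krj/ has 3 consonants (> 2) → phonotactically illegal
[sa] — σ1 onset /s/, coda /∅/ ok → phonotactically legal
[nwe] — σ1 onset /nw/ (3→5 rises), coda /∅/ ok → phonotactically legal
[pma.dle] — σ1 onset /pm/ (1→3 rises), coda /∅/ ok; σ2 onset /dl/ (1→4 rises), coda /∅/ ok → phonotactically legal
[ti.ge] — σ1 onset /t/, coda /∅/ ok; σ2 onset /g/, coda /∅/ ok → phonotactically legal
[gri.zwe] — σ1 onset /gr/ (1→4 rises), coda /∅/ ok; σ2 onset /zw/ (2→5 rises), coda /∅/ ok → phonotactically legal
[bi] — σ1 onset /b/, coda /∅/ ok → phonotactically legal
Phonotactically legal: [sa], [nwe], [pma.dle], [ti.ge], [gri.zwe], [bi] → 6.

6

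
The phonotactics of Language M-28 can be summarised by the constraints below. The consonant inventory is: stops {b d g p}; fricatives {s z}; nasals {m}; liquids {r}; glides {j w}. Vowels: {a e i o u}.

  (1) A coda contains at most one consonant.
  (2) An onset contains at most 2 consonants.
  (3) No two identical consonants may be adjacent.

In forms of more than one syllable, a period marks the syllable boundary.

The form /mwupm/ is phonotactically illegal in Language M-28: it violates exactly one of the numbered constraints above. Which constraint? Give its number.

/mwupm/: syllable 1 coda /pm/ has 2 consonants (> 1).
This is a violation of constraint 1: "A coda contains at most one consonant."
The remaining constraints (2, 3) are satisfied.

1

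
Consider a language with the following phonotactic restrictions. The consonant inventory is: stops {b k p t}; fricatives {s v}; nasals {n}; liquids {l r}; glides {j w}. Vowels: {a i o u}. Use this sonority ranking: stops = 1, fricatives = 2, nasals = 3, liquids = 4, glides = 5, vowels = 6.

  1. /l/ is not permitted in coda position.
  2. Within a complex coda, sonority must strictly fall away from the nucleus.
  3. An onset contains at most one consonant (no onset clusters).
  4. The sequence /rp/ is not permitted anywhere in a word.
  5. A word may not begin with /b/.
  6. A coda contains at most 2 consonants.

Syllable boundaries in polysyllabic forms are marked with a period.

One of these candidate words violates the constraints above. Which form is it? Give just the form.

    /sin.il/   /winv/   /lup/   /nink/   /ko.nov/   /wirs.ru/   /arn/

/sin.il/

/sin.il/ — violates constraint 1: syllable 2 coda contains /l/ → phonotactically illegal
/winv/ — σ1 onset /w/, coda /nv/ (3→2 falls) ok → phonotactically legal
/lup/ — σ1 onset /l/, coda /p/ ok → phonotactically legal
/nink/ — σ1 onset /n/, coda /nk/ (3→1 falls) ok → phonotactically legal
/ko.nov/ — σ1 onset /k/, coda /∅/ ok; σ2 onset /n/, coda /v/ ok → phonotactically legal
/wirs.ru/ — σ1 onset /w/, coda /rs/ (4→2 falls) ok; σ2 onset /r/, coda /∅/ ok → phonotactically legal
/arn/ — σ1 onset /∅/, coda /rn/ (4→3 falls) ok → phonotactically legal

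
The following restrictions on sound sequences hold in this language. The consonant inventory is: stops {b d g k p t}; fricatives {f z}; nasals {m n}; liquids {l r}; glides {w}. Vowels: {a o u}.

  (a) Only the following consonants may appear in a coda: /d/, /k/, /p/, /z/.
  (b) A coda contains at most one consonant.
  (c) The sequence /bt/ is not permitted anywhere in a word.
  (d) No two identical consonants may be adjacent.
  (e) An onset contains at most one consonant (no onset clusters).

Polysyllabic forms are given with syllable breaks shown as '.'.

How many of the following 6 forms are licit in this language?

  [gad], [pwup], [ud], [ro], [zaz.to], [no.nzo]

[gad] — σ1 onset /g/, coda /d/ ok → licit
[pwup] — violates constraint (e): syllable 1 onset /pw/ has 2 consonants (> 1) → illicit
[ud] — σ1 onset /∅/, coda /d/ ok → licit
[ro] — σ1 onset /r/, coda /∅/ ok → licit
[zaz.to] — σ1 onset /z/, coda /z/ ok; σ2 onset /t/, coda /∅/ ok → licit
[no.nzo] — violates constraint (e): syllable 2 onset /nz/ has 2 consonants (> 1) → illicit
Licit: [gad], [ud], [ro], [zaz.to] → 4.

4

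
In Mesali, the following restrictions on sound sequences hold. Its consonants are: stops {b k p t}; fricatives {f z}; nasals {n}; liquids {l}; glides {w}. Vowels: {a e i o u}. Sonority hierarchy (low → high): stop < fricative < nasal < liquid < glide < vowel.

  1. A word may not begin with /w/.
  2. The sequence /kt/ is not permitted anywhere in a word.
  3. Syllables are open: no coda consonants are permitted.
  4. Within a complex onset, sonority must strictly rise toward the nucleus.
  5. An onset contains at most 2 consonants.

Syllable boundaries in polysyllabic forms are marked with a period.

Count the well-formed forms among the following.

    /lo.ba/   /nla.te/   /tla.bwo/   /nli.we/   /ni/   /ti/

6

/lo.ba/ — σ1 onset /l/, coda /∅/ ok; σ2 onset /b/, coda /∅/ ok → well-formed
/nla.te/ — σ1 onset /nl/ (3→4 rises), coda /∅/ ok; σ2 onset /t/, coda /∅/ ok → well-formed
/tla.bwo/ — σ1 onset /tl/ (1→4 rises), coda /∅/ ok; σ2 onset /bw/ (1→5 rises), coda /∅/ ok → well-formed
/nli.we/ — σ1 onset /nl/ (3→4 rises), coda /∅/ ok; σ2 onset /w/, coda /∅/ ok → well-formed
/ni/ — σ1 onset /n/, coda /∅/ ok → well-formed
/ti/ — σ1 onset /t/, coda /∅/ ok → well-formed
Well-formed: /lo.ba/, /nla.te/, /tla.bwo/, /nli.we/, /ni/, /ti/ → 6.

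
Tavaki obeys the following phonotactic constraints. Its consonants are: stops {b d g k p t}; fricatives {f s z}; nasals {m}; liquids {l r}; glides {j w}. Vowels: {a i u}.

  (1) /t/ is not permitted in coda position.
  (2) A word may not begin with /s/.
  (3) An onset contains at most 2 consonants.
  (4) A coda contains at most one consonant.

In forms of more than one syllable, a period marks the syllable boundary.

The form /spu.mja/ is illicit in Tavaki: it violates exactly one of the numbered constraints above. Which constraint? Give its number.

/spu.mja/: word begins with /s/.
This is a violation of constraint 2: "A word may not begin with /s/."
The remaining constraints (1, 3, 4) are satisfied.

2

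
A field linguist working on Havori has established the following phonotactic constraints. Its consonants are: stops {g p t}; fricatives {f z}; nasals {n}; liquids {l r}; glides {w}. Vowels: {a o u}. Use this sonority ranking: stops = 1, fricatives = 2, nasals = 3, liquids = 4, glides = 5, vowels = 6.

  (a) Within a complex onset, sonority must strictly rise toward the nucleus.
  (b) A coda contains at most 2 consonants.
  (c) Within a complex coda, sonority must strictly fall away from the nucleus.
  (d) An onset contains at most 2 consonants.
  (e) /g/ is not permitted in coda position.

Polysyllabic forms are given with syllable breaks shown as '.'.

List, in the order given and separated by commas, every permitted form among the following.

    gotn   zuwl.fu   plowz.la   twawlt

zuwl.fu, plowz.la

gotn — violates constraint (c): syllable 1 coda /tn/: /t/ (stop, 1) → /n/ (nasal, 3) does not fall → not permitted
zuwl.fu — σ1 onset /z/, coda /wl/ (5→4 falls) ok; σ2 onset /f/, coda /∅/ ok → permitted
plowz.la — σ1 onset /pl/ (1→4 rises), coda /wz/ (5→2 falls) ok; σ2 onset /l/, coda /∅/ ok → permitted
twawlt — violates constraint (b): syllable 1 coda /wlt/ has 3 consonants (> 2) → not permitted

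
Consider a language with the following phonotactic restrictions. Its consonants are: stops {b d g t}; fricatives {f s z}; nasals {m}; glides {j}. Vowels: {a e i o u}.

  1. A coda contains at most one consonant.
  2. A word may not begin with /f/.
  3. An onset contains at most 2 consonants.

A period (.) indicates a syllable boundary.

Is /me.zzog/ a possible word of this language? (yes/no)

yes

/me.zzog/ — σ1 onset /m/, coda /∅/ ok; σ2 onset /zz/ (2C), coda /g/ ok → well-formed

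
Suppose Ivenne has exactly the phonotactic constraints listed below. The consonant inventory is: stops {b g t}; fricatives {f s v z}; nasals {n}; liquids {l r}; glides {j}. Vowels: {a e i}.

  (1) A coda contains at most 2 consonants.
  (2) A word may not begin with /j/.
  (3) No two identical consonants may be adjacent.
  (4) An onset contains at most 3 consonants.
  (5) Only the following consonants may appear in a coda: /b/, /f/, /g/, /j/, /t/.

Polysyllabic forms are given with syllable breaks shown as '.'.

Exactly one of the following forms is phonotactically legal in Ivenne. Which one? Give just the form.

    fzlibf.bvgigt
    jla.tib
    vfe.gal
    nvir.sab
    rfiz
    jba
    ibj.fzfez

fzlibf.bvgigt

fzlibf.bvgigt — σ1 onset /fzl/ (3C), coda /bf/ (2C) ok; σ2 onset /bvg/ (3C), coda /gt/ (2C) ok → phonotactically legal
jla.tib — violates constraint 2: word begins with /j/ → phonotactically illegal
vfe.gal — violates constraint 5: syllable 2 coda contains /l/, which is not a licensed coda consonant → phonotactically illegal
nvir.sab — violates constraint 5: syllable 1 coda contains /r/, which is not a licensed coda consonant → phonotactically illegal
rfiz — violates constraint 5: syllable 1 coda contains /z/, which is not a licensed coda consonant → phonotactically illegal
jba — violates constraint 2: word begins with /j/ → phonotactically illegal
ibj.fzfez — violates constraint 5: syllable 2 coda contains /z/, which is not a licensed coda consonant → phonotactically illegal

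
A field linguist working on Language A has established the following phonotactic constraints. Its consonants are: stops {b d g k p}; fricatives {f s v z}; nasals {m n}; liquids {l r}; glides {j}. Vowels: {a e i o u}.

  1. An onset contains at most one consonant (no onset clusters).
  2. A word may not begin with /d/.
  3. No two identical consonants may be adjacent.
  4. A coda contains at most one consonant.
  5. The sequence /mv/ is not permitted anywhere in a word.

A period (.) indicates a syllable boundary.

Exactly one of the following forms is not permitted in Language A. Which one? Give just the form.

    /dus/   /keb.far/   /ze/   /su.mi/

/dus/ — violates constraint 2: word begins with /d/ → not permitted
/keb.far/ — σ1 onset /k/, coda /b/ ok; σ2 onset /f/, coda /r/ ok → permitted
/ze/ — σ1 onset /z/, coda /∅/ ok → permitted
/su.mi/ — σ1 onset /s/, coda /∅/ ok; σ2 onset /m/, coda /∅/ ok → permitted

/dus/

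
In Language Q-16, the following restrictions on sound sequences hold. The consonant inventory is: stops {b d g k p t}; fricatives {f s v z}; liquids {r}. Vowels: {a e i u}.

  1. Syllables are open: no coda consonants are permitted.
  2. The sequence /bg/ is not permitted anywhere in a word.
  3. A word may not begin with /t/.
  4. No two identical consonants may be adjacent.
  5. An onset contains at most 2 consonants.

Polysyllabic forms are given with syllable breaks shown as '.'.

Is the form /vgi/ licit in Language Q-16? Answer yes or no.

/vgi/ — σ1 onset /vg/ (2C), coda /∅/ ok → licit

yes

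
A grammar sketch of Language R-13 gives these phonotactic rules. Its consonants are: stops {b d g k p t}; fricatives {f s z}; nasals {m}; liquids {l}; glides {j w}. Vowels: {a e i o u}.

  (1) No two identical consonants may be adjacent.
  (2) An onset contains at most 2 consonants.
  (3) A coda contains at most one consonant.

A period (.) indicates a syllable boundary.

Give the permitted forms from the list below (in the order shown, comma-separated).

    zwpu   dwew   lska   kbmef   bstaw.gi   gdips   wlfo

zwpu — violates constraint 2: syllable 1 onset /zwp/ has 3 consonants (> 2) → not permitted
dwew — σ1 onset /dw/ (2C), coda /w/ ok → permitted
lska — violates constraint 2: syllable 1 onset /lsk/ has 3 consonants (> 2) → not permitted
kbmef — violates constraint 2: syllable 1 onset /kbm/ has 3 consonants (> 2) → not permitted
bstaw.gi — violates constraint 2: syllable 1 onset /bst/ has 3 consonants (> 2) → not permitted
gdips — violates constraint 3: syllable 1 coda /ps/ has 2 consonants (> 1) → not permitted
wlfo — violates constraint 2: syllable 1 onset /wlf/ has 3 consonants (> 2) → not permitted

dwew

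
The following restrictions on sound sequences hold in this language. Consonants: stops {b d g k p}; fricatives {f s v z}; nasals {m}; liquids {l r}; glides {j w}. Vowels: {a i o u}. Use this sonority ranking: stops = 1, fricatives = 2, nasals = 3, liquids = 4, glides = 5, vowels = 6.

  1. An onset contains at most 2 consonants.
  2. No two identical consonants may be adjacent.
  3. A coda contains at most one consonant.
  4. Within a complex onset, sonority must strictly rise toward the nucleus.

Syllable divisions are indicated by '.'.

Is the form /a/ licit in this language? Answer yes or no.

/a/ — σ1 onset /∅/, coda /∅/ ok → licit

yes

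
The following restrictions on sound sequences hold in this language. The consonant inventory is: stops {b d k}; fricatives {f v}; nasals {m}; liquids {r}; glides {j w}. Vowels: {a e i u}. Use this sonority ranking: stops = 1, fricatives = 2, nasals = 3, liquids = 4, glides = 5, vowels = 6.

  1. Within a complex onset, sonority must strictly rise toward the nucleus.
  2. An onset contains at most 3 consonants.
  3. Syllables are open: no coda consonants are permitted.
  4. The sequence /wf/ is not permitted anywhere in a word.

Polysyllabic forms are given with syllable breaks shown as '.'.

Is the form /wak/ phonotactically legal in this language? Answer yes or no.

no

/wak/ — violates constraint 3: syllable 1 coda /k/ has 1 consonant (> 0) → phonotactically illegal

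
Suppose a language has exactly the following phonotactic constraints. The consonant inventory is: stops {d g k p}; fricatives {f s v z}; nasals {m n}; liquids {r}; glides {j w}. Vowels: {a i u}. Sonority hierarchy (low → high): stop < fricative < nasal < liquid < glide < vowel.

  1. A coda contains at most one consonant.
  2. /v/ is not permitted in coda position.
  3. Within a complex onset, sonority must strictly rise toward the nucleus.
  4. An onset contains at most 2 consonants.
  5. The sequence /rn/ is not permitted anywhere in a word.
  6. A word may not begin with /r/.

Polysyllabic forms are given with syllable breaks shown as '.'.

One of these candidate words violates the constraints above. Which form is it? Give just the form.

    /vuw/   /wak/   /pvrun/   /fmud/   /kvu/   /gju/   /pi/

/vuw/ — σ1 onset /v/, coda /w/ ok → well-formed
/wak/ — σ1 onset /w/, coda /k/ ok → well-formed
/pvrun/ — violates constraint 4: syllable 1 onset /pvr/ has 3 consonants (> 2) → ill-formed
/fmud/ — σ1 onset /fm/ (2→3 rises), coda /d/ ok → well-formed
/kvu/ — σ1 onset /kv/ (1→2 rises), coda /∅/ ok → well-formed
/gju/ — σ1 onset /gj/ (1→5 rises), coda /∅/ ok → well-formed
/pi/ — σ1 onset /p/, coda /∅/ ok → well-formed

/pvrun/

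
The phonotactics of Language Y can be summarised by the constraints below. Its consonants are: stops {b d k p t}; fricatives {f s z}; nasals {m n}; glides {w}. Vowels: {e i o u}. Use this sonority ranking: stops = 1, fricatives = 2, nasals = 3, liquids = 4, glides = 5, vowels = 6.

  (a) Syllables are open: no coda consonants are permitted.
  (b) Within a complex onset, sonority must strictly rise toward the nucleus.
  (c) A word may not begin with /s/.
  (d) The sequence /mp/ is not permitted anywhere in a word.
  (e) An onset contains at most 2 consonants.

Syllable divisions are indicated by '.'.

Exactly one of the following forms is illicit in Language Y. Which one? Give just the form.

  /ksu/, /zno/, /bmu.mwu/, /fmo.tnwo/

/fmo.tnwo/

/ksu/ — σ1 onset /ks/ (1→2 rises), coda /∅/ ok → licit
/zno/ — σ1 onset /zn/ (2→3 rises), coda /∅/ ok → licit
/bmu.mwu/ — σ1 onset /bm/ (1→3 rises), coda /∅/ ok; σ2 onset /mw/ (3→5 rises), coda /∅/ ok → licit
/fmo.tnwo/ — violates constraint (e): syllable 2 onset /tnw/ has 3 consonants (> 2) → illicit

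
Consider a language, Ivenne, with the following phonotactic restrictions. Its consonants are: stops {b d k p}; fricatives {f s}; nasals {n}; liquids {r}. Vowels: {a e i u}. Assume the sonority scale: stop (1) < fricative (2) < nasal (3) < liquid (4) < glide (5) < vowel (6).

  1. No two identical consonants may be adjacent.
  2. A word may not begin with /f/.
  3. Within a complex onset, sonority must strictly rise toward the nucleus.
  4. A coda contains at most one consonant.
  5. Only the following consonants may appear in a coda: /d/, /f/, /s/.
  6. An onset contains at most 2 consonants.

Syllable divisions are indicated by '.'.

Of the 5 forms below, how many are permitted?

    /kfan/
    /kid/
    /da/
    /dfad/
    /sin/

3

/kfan/ — violates constraint 5: syllable 1 coda contains /n/, which is not a licensed coda consonant → not permitted
/kid/ — σ1 onset /k/, coda /d/ ok → permitted
/da/ — σ1 onset /d/, coda /∅/ ok → permitted
/dfad/ — σ1 onset /df/ (1→2 rises), coda /d/ ok → permitted
/sin/ — violates constraint 5: syllable 1 coda contains /n/, which is not a licensed coda consonant → not permitted
Permitted: /kid/, /da/, /dfad/ → 3.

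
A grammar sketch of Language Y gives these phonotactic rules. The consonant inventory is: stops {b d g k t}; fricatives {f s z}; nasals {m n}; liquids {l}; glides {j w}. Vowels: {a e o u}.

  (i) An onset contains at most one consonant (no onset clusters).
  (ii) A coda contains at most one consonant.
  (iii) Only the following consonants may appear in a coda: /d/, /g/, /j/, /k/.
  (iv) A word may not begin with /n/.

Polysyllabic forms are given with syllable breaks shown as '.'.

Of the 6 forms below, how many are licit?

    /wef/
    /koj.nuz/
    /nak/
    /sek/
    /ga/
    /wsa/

2

/wef/ — violates constraint (iii): syllable 1 coda contains /f/, which is not a licensed coda consonant → illicit
/koj.nuz/ — violates constraint (iii): syllable 2 coda contains /z/, which is not a licensed coda consonant → illicit
/nak/ — violates constraint (iv): word begins with /n/ → illicit
/sek/ — σ1 onset /s/, coda /k/ ok → licit
/ga/ — σ1 onset /g/, coda /∅/ ok → licit
/wsa/ — violates constraint (i): syllable 1 onset /ws/ has 2 consonants (> 1) → illicit
Licit: /sek/, /ga/ → 2.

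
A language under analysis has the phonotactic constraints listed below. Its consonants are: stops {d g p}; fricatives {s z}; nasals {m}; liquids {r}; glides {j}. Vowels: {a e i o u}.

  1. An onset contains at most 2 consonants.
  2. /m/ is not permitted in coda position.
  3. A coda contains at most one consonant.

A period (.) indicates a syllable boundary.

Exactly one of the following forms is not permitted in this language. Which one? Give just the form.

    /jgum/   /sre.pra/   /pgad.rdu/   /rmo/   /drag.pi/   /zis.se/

/jgum/

/jgum/ — violates constraint 2: syllable 1 coda contains /m/ → not permitted
/sre.pra/ — σ1 onset /sr/ (2C), coda /∅/ ok; σ2 onset /pr/ (2C), coda /∅/ ok → permitted
/pgad.rdu/ — σ1 onset /pg/ (2C), coda /d/ ok; σ2 onset /rd/ (2C), coda /∅/ ok → permitted
/rmo/ — σ1 onset /rm/ (2C), coda /∅/ ok → permitted
/drag.pi/ — σ1 onset /dr/ (2C), coda /g/ ok; σ2 onset /p/, coda /∅/ ok → permitted
/zis.se/ — σ1 onset /z/, coda /s/ ok; σ2 onset /s/, coda /∅/ ok → permitted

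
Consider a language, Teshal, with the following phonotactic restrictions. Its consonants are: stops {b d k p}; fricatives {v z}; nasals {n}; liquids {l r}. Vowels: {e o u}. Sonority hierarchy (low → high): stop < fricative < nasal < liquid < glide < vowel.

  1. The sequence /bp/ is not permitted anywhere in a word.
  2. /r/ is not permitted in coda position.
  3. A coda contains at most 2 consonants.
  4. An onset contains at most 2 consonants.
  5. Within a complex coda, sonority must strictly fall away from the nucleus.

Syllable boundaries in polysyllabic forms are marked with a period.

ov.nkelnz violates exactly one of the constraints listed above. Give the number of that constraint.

3

ov.nkelnz: syllable 2 coda /lnz/ has 3 consonants (> 2).
This is a violation of constraint 3: "A coda contains at most 2 consonants."
The remaining constraints (1, 2, 4, 5) are satisfied.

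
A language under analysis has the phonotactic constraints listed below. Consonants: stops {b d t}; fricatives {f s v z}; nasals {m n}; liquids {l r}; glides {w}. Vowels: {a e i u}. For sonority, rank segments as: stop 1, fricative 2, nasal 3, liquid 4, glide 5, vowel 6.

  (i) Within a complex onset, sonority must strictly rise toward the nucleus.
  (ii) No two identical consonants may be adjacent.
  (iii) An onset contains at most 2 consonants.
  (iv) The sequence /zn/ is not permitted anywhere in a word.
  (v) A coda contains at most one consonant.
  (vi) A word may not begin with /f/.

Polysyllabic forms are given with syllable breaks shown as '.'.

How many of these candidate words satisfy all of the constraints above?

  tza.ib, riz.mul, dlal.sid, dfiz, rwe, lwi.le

tza.ib — σ1 onset /tz/ (1→2 rises), coda /∅/ ok; σ2 onset /∅/, coda /b/ ok → licit
riz.mul — σ1 onset /r/, coda /z/ ok; σ2 onset /m/, coda /l/ ok → licit
dlal.sid — σ1 onset /dl/ (1→4 rises), coda /l/ ok; σ2 onset /s/, coda /d/ ok → licit
dfiz — σ1 onset /df/ (1→2 rises), coda /z/ ok → licit
rwe — σ1 onset /rw/ (4→5 rises), coda /∅/ ok → licit
lwi.le — σ1 onset /lw/ (4→5 rises), coda /∅/ ok; σ2 onset /l/, coda /∅/ ok → licit
Licit: tza.ib, riz.mul, dlal.sid, dfiz, rwe, lwi.le → 6.

6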